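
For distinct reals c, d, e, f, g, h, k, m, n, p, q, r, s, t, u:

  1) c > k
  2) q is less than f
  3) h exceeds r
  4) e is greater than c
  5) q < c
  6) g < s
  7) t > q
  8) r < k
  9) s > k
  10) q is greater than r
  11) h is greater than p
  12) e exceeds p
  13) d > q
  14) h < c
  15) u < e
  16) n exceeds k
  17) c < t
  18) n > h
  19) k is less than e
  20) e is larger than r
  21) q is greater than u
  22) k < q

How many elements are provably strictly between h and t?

1

Chaining upward from h reaches: c, n, e.
Chaining downward from t reaches: p, r, u, k, q, c.
Strictly between h and t are those in both lists: c — 1 element.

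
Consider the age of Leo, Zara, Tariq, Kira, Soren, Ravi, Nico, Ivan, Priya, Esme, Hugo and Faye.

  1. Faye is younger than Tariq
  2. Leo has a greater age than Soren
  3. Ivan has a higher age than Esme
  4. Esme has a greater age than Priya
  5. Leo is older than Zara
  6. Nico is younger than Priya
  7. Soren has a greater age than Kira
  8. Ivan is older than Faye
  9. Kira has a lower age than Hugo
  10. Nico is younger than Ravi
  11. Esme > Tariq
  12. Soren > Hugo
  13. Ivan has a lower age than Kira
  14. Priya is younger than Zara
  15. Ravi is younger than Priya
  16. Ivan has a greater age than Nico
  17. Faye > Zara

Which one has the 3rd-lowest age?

The consecutive relations fix a unique order: Nico < Ravi < Priya < Zara < Faye < Tariq < Esme < Ivan < Kira < Hugo < Soren < Leo.
The 3rd smallest is Priya.

Priya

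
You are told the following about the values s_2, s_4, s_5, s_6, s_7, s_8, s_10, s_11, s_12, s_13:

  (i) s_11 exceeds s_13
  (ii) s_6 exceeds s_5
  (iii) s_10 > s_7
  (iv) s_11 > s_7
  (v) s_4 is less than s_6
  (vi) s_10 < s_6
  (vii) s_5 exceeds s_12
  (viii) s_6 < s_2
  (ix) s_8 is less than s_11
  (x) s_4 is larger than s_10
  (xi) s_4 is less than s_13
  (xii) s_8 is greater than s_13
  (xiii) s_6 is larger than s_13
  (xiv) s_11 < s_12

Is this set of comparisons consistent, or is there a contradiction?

The single ordering s_7 < s_10 < s_4 < s_13 < s_8 < s_11 < s_12 < s_5 < s_6 < s_2 satisfies every listed relation, so no contradiction arises.

consistent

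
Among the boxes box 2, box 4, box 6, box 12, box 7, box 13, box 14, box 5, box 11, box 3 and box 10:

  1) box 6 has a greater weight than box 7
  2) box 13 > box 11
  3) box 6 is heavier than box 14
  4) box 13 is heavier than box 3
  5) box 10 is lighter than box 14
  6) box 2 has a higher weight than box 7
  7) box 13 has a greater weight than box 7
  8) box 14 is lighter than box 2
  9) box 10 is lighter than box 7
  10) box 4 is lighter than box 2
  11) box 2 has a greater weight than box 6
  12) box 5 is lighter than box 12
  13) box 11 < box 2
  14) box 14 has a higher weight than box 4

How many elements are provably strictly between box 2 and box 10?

3

Chaining upward from box 10 reaches: box 14, box 7, box 13, box 6.
Chaining downward from box 2 reaches: box 4, box 14, box 7, box 11, box 6.
Strictly between box 10 and box 2 are those in both lists: box 14, box 7, box 6 — 3 elements.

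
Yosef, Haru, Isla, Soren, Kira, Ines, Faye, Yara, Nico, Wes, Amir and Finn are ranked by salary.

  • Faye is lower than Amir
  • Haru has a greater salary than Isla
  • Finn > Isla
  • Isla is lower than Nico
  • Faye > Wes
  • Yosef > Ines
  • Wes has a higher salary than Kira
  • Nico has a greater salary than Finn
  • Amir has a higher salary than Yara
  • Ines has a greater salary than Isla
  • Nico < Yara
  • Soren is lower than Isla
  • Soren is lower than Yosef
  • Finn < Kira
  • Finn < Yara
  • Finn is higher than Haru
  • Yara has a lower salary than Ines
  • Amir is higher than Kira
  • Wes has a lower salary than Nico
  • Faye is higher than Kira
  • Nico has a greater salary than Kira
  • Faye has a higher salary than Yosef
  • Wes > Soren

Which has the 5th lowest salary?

Piecing the relations together gives one ordering: Soren < Isla < Haru < Finn < Kira < Wes < Nico < Yara < Ines < Yosef < Faye < Amir.
Counting 5 from the smallest end gives Kira.

Kira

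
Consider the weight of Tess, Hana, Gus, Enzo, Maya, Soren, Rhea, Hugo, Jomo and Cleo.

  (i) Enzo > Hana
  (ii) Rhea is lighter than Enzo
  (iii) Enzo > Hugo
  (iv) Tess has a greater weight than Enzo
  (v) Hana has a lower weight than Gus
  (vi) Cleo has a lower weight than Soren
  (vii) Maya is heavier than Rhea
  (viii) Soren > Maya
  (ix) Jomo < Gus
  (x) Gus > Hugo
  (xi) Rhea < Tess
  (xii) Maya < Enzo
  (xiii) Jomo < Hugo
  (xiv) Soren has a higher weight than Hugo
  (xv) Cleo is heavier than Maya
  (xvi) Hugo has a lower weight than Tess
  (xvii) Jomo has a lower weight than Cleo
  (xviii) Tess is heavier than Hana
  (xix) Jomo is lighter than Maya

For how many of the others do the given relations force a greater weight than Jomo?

From Jomo the given relations immediately reach Hugo, Gus, Maya, Cleo.
From those, Enzo, Tess, Soren — 7 in total.
No other element is forced above Jomo by the given relations, so the count is 7.

7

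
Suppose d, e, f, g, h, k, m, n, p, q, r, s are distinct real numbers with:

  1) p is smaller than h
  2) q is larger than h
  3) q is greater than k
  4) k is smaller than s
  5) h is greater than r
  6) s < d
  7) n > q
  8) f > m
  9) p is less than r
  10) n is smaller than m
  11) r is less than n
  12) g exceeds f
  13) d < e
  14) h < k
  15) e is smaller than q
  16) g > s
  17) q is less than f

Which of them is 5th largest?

q

The consecutive relations fix a unique order: p < r < h < k < s < d < e < q < n < m < f < g.
Counting 5 from the largest end gives q.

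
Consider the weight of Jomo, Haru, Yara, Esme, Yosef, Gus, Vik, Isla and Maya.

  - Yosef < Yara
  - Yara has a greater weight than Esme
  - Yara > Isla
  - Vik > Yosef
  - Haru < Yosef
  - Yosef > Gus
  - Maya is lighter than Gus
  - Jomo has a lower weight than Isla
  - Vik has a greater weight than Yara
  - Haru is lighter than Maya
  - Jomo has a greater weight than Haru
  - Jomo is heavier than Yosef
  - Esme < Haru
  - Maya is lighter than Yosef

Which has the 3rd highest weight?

Isla

Piecing the relations together gives one ordering: Esme < Haru < Maya < Gus < Yosef < Jomo < Isla < Yara < Vik.
The 3rd largest is Isla.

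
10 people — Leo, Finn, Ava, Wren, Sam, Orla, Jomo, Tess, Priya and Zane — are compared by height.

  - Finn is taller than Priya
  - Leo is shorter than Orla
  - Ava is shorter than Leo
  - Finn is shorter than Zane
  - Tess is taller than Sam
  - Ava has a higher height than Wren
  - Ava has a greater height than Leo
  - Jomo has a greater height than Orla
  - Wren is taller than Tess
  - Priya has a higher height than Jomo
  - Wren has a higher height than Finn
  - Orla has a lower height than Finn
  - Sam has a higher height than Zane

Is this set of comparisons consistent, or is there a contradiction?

Chaining the given relations yields Leo < Orla < Jomo < Priya < Finn < Zane < Sam < Tess < Wren < Ava, so Leo < Ava. But one relation states Ava < Leo. These cannot both hold.

inconsistent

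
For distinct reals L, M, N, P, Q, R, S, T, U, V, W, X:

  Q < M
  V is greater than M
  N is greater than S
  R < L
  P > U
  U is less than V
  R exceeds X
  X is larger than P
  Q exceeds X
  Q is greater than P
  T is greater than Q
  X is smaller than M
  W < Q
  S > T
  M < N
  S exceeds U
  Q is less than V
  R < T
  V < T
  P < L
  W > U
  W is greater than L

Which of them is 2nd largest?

Chaining the given pairs: U < P < X < R < L < W < Q < M < V < T < S < N.
The 2nd largest is S.

S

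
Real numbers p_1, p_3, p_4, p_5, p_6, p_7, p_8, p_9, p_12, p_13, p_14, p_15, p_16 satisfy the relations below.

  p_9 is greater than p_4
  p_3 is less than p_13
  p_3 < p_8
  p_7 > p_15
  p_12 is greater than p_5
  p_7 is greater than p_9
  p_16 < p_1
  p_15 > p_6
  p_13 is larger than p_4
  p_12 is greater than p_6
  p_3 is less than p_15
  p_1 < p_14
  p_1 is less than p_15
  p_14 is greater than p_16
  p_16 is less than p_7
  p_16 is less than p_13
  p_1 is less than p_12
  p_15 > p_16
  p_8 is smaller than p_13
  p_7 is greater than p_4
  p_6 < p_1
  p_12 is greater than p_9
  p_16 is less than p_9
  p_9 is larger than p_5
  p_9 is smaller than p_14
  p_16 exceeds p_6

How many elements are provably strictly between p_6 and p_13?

Chaining upward from p_6 reaches: p_16, p_1, p_15, p_9, p_7, p_12, p_14.
Chaining downward from p_13 reaches: p_3, p_4, p_16, p_8.
Strictly between p_6 and p_13 are those in both lists: p_16 — 1 element.

1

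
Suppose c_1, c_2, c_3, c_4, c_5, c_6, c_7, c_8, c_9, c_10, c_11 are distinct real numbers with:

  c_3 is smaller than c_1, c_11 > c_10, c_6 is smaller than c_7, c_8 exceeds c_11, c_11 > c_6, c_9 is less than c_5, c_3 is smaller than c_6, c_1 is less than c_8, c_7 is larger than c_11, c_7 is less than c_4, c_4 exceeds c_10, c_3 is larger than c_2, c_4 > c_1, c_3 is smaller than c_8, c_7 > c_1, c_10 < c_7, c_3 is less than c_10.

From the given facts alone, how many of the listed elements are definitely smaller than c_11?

From c_11 the given relations immediately reach c_10, c_6.
From those, c_3 — 3 in total.
From those, c_2 — 4 in total.
No other element is forced below c_11 by the given relations, so the count is 4.

4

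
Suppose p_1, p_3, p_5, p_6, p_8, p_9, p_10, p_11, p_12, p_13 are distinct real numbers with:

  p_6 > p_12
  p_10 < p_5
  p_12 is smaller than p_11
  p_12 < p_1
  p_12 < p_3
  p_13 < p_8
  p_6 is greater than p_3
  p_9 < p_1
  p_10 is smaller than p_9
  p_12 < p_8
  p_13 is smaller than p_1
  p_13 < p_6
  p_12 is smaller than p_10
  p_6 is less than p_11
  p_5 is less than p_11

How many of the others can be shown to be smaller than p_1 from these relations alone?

Directly below p_1: p_12, p_13, p_9.
One step further: p_10 (4 so far).
No other element is forced below p_1 by the given relations, so the count is 4.

4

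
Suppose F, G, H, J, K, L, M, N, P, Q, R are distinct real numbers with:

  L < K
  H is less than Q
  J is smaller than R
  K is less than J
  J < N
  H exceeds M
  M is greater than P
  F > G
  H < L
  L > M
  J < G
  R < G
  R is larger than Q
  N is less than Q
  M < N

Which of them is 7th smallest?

Piecing the relations together gives one ordering: P < M < H < L < K < J < N < Q < R < G < F.
Counting 7 from the smallest end gives N.

N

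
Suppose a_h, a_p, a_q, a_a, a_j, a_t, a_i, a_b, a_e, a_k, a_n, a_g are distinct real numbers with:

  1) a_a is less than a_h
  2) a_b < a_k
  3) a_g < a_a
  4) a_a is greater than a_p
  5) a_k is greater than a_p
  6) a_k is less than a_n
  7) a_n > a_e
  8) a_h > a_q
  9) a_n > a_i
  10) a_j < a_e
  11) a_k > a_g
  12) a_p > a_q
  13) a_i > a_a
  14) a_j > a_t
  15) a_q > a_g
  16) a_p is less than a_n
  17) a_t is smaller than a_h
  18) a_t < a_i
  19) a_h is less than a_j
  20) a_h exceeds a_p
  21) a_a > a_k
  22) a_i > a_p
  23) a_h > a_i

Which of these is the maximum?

a_g is not greatest since a_g < a_a; a_q is not greatest since a_q < a_p; a_p is not greatest since a_p < a_a; a_b is not greatest since a_b < a_k; a_k is not greatest since a_k < a_a; a_a is not greatest since a_a < a_i; a_t is not greatest since a_t < a_h; a_i is not greatest since a_i < a_n; a_h is not greatest since a_h < a_j; a_j is not greatest since a_j < a_e; a_e is not greatest since a_e < a_n.
Only a_n has nothing above it, so a_n is the maximum.

a_n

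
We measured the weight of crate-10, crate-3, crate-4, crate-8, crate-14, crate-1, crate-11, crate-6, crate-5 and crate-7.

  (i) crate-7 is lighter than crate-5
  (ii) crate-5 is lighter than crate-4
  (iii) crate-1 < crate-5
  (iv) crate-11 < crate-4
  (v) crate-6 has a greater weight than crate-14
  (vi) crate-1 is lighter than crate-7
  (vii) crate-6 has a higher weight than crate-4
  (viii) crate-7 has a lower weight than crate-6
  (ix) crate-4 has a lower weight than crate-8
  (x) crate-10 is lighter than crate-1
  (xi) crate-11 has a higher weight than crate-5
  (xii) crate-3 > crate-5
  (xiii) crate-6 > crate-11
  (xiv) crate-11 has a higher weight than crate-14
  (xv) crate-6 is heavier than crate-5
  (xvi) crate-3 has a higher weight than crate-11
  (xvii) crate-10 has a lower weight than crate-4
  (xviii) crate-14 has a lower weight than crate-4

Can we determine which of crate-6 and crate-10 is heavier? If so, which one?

crate-10 < crate-1 and crate-1 < crate-7 give crate-10 < crate-7.
With crate-7 < crate-5: crate-10 < crate-1 < crate-7 < crate-5.
With crate-5 < crate-11: crate-10 < crate-1 < crate-7 < crate-5 < crate-11.
With crate-11 < crate-4: crate-10 < crate-1 < crate-7 < crate-5 < crate-11 < crate-4.
With crate-4 < crate-6: crate-10 < crate-1 < crate-7 < crate-5 < crate-11 < crate-4 < crate-6.
So crate-6 is heavier.

crate-6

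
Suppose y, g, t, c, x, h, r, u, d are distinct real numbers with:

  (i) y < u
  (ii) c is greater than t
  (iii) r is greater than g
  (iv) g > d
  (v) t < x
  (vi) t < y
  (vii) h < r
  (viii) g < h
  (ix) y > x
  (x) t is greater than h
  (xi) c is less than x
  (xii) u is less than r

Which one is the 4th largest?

x

The consecutive relations fix a unique order: d < g < h < t < c < x < y < u < r.
Counting 4 from the largest end gives x.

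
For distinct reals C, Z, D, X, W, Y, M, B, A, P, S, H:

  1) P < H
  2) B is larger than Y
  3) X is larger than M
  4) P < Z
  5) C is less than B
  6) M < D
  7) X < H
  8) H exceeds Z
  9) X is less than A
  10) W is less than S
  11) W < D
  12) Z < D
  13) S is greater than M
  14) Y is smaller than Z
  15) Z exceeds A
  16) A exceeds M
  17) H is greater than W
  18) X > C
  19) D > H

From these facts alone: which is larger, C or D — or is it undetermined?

D

Link the given pairs in sequence: C < X; X < A; A < Z; Z < H; H < D.
Together: C < X < A < Z < H < D.
So D is larger.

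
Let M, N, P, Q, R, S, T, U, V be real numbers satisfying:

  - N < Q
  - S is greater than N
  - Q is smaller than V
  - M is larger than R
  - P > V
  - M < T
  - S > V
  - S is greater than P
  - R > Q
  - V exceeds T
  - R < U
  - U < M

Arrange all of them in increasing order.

Nothing is placed below N, so it is least; from there N < Q; Q < R; R < U; U < M; M < T; T < V; V < P; P < S, each given directly.

N < Q < R < U < M < T < V < P < S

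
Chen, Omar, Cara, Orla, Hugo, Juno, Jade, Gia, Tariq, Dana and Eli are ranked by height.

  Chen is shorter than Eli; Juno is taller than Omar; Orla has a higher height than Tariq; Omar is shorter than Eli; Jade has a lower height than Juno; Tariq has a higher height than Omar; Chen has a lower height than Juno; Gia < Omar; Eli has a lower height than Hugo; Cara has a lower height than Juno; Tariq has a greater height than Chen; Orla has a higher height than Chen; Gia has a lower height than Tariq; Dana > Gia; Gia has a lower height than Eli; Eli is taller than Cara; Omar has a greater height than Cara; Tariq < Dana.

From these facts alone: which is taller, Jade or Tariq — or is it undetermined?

undetermined

Following every chain through Jade: above Jade we get Juno.
Tariq is not reached, and no chain runs the other way from Tariq to Jade.
So the given relations leave the order of Jade and Tariq undetermined.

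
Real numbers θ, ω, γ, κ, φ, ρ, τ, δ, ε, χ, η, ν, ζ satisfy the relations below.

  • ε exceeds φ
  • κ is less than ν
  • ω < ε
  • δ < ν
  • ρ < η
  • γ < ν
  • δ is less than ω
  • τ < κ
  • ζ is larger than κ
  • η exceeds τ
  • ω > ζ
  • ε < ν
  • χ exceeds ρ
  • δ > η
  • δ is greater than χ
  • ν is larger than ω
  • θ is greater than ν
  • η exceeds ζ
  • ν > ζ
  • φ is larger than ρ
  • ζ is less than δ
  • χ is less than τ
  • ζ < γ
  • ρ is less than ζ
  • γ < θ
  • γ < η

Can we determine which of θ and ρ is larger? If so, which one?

θ

ρ < χ and χ < τ give ρ < τ.
Then τ < κ extends the chain to κ.
Then κ < ζ extends the chain to ζ.
Then ζ < γ extends the chain to γ.
Then γ < η extends the chain to η.
With η < δ: ρ < χ < τ < κ < ζ < γ < η < δ.
Then δ < ω extends the chain to ω.
With ω < ε: ρ < χ < τ < κ < ζ < γ < η < δ < ω < ε.
Then ε < ν extends the chain to ν.
Then ν < θ extends the chain to θ.
So θ is larger.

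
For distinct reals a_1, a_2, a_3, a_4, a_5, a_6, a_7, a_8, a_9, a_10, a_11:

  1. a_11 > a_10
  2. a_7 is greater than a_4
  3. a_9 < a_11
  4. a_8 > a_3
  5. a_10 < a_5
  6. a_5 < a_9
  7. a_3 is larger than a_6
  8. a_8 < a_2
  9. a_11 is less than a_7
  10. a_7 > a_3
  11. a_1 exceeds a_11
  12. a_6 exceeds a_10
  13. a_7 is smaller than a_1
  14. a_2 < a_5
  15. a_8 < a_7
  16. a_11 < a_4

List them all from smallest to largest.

a_10 < a_6 < a_3 < a_8 < a_2 < a_5 < a_9 < a_11 < a_4 < a_7 < a_1

The consecutive links are each given: a_10 < a_6; a_6 < a_3; a_3 < a_8; a_8 < a_2; a_2 < a_5; a_5 < a_9; a_9 < a_11; a_11 < a_4; a_4 < a_7; a_7 < a_1.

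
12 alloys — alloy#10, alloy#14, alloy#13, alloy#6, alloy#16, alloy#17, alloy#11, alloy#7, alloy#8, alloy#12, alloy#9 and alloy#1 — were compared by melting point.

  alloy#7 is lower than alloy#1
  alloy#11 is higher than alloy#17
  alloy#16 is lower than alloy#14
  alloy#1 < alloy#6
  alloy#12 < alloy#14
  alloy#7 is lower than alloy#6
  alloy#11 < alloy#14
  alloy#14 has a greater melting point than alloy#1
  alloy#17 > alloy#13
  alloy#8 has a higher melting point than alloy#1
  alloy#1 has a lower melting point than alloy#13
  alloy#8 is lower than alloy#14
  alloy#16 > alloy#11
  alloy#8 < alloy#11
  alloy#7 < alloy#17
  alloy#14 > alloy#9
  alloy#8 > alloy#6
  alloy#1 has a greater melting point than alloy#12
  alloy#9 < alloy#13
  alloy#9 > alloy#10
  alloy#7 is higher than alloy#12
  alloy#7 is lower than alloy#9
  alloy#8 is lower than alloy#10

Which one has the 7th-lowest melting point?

The consecutive relations fix a unique order: alloy#12 < alloy#7 < alloy#1 < alloy#6 < alloy#8 < alloy#10 < alloy#9 < alloy#13 < alloy#17 < alloy#11 < alloy#16 < alloy#14.
The 7th smallest is alloy#9.

alloy#9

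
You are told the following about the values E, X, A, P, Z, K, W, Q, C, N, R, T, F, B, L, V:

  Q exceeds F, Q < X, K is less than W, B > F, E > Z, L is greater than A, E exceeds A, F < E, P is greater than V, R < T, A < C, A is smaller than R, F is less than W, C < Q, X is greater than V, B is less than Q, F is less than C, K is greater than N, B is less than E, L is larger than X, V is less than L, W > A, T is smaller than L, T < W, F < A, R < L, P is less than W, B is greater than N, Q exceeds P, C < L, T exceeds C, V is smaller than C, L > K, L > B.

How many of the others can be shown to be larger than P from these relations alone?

The elements the relations force above P are Q, X, W, L — no chain reaches any other.
That is 4.

4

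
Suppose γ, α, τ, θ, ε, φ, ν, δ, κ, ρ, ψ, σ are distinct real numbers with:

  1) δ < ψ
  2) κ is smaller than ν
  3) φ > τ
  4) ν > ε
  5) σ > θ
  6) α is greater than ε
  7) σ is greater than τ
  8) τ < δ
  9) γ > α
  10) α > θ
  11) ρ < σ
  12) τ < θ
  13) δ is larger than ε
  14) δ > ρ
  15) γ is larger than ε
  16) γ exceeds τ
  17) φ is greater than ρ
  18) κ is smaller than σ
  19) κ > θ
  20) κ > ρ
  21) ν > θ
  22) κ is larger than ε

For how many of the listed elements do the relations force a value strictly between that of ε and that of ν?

1

Chaining upward from ε reaches: α, κ, δ, γ, σ, ψ.
Chaining downward from ν reaches: ρ, τ, θ, κ.
Strictly between ε and ν are those in both lists: κ — 1 element.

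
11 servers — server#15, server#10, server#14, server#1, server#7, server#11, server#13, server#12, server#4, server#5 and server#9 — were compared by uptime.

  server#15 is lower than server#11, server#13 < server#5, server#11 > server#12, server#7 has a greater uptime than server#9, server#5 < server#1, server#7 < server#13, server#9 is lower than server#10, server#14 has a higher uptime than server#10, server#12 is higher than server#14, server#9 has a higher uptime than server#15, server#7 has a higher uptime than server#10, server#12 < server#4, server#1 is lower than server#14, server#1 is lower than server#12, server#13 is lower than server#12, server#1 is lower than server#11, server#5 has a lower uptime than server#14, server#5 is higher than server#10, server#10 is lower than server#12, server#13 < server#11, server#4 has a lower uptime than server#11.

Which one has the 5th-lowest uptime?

The consecutive relations fix a unique order: server#15 < server#9 < server#10 < server#7 < server#13 < server#5 < server#1 < server#14 < server#12 < server#4 < server#11.
The 5th smallest is server#13.

server#13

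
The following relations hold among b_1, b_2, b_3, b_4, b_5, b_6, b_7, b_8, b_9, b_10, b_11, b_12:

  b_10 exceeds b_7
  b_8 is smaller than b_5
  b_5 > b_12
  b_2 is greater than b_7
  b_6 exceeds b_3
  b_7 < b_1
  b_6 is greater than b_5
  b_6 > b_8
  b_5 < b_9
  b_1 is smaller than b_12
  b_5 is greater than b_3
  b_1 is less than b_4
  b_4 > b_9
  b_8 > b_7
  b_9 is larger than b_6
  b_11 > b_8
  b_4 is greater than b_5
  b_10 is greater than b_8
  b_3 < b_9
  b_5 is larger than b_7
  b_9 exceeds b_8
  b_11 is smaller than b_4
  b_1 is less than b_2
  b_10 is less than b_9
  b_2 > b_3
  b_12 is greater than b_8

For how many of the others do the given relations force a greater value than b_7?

10

Directly above b_7: b_8, b_10, b_1, b_2, b_5.
One step further: b_12, b_11, b_6, b_9, b_4 (10 so far).
Nothing else is reachable above b_7; 10 in all.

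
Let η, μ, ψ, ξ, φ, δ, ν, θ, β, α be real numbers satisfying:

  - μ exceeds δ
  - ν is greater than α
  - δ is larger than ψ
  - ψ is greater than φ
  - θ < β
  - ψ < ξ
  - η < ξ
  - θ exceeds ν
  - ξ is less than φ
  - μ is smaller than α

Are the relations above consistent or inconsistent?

Chaining the given relations yields ξ < φ < ψ, so ξ < ψ. But one relation states ψ < ξ. These cannot both hold.

inconsistent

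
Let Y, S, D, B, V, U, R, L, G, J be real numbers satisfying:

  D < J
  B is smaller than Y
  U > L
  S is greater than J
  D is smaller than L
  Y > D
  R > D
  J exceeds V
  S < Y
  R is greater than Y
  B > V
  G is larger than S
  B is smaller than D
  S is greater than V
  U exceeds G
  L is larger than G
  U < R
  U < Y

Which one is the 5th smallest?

Piecing the relations together gives one ordering: V < B < D < J < S < G < L < U < Y < R.
Counting 5 from the smallest end gives S.

S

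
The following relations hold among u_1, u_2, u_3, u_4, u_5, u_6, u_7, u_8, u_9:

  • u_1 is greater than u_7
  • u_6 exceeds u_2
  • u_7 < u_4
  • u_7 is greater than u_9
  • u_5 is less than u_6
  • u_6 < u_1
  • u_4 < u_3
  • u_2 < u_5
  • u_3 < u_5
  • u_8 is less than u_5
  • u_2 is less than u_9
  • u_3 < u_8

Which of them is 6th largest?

u_4

Chaining the given pairs: u_2 < u_9 < u_7 < u_4 < u_3 < u_8 < u_5 < u_6 < u_1.
Counting 6 from the largest end gives u_4.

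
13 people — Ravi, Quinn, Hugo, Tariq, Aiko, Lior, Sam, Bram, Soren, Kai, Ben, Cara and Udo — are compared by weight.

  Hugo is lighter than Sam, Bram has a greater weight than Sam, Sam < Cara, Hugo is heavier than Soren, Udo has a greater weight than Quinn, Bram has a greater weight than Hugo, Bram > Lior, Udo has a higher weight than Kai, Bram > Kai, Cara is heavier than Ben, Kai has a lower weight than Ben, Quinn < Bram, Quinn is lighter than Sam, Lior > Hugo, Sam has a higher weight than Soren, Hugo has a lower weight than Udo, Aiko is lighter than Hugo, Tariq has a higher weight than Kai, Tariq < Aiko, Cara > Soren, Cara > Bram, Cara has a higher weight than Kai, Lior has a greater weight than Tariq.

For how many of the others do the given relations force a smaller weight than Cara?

10

From Cara the given relations immediately reach Kai, Soren, Ben, Sam, Bram.
From those, Quinn, Hugo, Lior — 8 in total.
From those, Tariq, Aiko — 10 in total.
Nothing else is reachable below Cara; 10 in all.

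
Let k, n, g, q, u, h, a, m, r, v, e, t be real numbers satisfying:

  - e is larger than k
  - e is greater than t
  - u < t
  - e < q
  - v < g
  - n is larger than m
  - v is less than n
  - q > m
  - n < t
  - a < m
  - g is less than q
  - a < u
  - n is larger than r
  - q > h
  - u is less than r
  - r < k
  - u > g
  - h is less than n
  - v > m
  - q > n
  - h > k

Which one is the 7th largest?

r

The consecutive relations fix a unique order: a < m < v < g < u < r < k < h < n < t < e < q.
Counting 7 from the largest end gives r.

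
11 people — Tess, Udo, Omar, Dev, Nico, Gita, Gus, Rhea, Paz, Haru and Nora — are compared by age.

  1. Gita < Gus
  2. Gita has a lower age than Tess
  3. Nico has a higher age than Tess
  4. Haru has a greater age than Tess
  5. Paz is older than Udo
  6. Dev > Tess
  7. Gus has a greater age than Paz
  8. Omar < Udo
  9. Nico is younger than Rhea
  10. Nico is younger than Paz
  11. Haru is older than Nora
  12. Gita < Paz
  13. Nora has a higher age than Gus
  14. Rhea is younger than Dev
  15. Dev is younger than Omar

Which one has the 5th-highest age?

The consecutive relations fix a unique order: Gita < Tess < Nico < Rhea < Dev < Omar < Udo < Paz < Gus < Nora < Haru.
Counting 5 from the largest end gives Udo.

Udo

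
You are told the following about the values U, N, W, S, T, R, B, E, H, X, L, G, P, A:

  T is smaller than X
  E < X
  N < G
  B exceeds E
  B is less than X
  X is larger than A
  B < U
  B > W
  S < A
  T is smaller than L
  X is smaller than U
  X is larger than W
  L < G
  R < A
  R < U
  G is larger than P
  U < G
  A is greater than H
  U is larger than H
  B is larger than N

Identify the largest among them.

G

Chaining downward from G: directly below it, P, N, L, U; then T, R, H, B, X; then W, E, A; then S.
That covers every other element, and nothing is given above G, so G is the largest.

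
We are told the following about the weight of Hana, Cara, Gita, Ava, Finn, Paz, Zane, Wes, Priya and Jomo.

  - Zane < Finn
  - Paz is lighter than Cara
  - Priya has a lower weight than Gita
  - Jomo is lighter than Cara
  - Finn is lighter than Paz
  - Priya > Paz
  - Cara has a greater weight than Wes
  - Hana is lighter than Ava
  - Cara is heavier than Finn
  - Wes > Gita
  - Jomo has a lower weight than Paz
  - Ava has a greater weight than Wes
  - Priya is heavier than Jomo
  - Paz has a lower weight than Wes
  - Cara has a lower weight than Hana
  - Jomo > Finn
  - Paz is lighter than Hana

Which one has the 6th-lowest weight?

Gita

Chaining the given pairs: Zane < Finn < Jomo < Paz < Priya < Gita < Wes < Cara < Hana < Ava.
The 6th smallest is Gita.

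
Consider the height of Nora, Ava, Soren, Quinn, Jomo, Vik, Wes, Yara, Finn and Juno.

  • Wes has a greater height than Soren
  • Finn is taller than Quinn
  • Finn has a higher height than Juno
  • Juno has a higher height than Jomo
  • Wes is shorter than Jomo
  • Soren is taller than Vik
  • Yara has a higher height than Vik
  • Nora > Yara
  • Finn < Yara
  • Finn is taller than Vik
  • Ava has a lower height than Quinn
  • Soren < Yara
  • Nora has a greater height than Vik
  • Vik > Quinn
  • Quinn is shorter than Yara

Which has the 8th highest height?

Vik

Piecing the relations together gives one ordering: Ava < Quinn < Vik < Soren < Wes < Jomo < Juno < Finn < Yara < Nora.
The 8th largest is Vik.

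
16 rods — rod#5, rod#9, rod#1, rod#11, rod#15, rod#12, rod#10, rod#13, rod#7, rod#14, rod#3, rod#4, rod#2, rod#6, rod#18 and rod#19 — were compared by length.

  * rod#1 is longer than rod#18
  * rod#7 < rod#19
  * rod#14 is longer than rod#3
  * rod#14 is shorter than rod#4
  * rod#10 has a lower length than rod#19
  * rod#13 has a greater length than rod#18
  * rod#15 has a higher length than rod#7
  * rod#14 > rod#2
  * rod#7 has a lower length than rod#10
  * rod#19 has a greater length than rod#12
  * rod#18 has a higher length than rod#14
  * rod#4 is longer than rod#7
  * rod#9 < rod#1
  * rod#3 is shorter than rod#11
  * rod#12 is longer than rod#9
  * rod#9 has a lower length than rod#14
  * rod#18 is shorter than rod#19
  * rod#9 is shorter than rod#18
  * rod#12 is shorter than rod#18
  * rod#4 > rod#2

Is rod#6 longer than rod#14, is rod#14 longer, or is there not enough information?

Following every chain through rod#6: nothing is chained to rod#6.
rod#14 is not reached, and no chain runs the other way from rod#14 to rod#6.
So the given relations leave the order of rod#6 and rod#14 undetermined.

undetermined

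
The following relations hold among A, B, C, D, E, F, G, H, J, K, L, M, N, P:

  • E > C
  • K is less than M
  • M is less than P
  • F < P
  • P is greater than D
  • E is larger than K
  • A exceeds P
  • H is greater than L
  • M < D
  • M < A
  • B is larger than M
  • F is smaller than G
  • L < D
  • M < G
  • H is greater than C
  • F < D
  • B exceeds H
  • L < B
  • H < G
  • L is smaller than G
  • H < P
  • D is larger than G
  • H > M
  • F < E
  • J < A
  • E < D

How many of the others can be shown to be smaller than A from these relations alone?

11

Directly below A: J, M, P.
One step further: K, F, H, D (7 so far).
One step further: L, C, E, G (11 so far).
No other element is forced below A by the given relations, so the count is 11.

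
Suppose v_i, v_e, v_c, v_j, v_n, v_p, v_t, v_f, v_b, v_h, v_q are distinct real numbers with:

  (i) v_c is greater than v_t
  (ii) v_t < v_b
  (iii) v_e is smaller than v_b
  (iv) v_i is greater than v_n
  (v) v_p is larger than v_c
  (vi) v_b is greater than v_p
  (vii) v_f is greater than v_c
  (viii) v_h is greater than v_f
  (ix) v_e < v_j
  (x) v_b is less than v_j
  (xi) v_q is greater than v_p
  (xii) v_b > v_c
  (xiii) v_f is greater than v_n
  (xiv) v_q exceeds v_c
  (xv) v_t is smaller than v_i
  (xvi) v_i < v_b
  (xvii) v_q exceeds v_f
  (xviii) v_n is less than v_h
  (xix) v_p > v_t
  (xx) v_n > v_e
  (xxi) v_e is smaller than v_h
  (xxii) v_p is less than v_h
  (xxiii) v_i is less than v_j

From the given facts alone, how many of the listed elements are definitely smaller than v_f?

From v_f the given relations immediately reach v_n, v_c.
From those, v_e, v_t — 4 in total.
Nothing else is reachable below v_f; 4 in all.

4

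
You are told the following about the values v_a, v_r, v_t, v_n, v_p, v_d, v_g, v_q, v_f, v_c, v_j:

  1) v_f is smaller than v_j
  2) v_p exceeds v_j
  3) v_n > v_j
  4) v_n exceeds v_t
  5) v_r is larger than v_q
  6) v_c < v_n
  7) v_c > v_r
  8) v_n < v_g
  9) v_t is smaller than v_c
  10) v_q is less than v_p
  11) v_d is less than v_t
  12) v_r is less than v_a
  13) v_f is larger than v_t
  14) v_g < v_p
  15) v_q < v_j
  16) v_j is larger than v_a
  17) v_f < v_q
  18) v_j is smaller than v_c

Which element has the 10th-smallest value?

The consecutive relations fix a unique order: v_d < v_t < v_f < v_q < v_r < v_a < v_j < v_c < v_n < v_g < v_p.
The 10th smallest is v_g.

v_g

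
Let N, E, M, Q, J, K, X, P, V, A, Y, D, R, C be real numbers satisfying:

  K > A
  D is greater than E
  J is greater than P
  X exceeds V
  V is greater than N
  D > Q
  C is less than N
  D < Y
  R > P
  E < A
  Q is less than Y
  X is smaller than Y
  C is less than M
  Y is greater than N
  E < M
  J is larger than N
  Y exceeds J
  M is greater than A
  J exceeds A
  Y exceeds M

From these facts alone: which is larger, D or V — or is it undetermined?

undetermined

Following every chain through V: above V we get X, Y; below V we get C, N.
D is not reached, and no chain runs the other way from D to V.
So the given relations leave the order of V and D undetermined.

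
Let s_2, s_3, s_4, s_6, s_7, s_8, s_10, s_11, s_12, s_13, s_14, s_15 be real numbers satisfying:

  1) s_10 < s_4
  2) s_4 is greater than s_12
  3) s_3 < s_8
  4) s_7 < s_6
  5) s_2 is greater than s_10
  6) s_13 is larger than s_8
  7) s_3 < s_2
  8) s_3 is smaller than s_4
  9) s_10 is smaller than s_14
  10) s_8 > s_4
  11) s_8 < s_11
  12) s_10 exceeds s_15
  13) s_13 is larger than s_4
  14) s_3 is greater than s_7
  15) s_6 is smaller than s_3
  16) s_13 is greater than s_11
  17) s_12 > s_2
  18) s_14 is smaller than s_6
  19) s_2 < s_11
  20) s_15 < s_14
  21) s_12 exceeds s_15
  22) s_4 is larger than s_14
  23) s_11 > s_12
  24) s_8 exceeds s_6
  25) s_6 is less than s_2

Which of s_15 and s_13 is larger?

s_15 < s_10 < s_14 < s_6 < s_3 < s_2 < s_12 < s_4 < s_8 < s_11 < s_13, by transitivity through s_10, s_14, s_6, s_3, s_2, s_12, s_4, s_8, s_11.
So s_15 < s_13; s_13 is the larger of the two.

s_13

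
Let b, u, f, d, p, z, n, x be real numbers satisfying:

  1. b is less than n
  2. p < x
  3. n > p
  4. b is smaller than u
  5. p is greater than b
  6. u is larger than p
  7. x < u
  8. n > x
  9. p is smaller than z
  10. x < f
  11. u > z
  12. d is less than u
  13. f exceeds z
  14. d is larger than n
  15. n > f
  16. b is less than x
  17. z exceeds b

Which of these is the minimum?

Chaining upward from b: directly above it, p, z, x, n, u; then f, d.
That covers every other element, and nothing is given below b, so b is the minimum.

b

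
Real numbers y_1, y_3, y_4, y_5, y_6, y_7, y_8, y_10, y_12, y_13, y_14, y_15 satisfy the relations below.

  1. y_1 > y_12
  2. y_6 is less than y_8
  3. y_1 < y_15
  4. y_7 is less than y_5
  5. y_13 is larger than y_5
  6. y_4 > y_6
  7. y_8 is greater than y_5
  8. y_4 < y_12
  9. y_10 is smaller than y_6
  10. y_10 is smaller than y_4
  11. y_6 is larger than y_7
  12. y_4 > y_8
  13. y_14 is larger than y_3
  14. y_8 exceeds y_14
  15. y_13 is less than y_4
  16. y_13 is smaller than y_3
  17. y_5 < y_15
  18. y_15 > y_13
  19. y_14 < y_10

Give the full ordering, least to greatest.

Nothing is placed below y_7, so it is least; from there y_7 < y_5; y_5 < y_13; y_13 < y_3; y_3 < y_14; y_14 < y_10; y_10 < y_6; y_6 < y_8; y_8 < y_4; y_4 < y_12; y_12 < y_1; y_1 < y_15, each given directly.

y_7 < y_5 < y_13 < y_3 < y_14 < y_10 < y_6 < y_8 < y_4 < y_12 < y_1 < y_15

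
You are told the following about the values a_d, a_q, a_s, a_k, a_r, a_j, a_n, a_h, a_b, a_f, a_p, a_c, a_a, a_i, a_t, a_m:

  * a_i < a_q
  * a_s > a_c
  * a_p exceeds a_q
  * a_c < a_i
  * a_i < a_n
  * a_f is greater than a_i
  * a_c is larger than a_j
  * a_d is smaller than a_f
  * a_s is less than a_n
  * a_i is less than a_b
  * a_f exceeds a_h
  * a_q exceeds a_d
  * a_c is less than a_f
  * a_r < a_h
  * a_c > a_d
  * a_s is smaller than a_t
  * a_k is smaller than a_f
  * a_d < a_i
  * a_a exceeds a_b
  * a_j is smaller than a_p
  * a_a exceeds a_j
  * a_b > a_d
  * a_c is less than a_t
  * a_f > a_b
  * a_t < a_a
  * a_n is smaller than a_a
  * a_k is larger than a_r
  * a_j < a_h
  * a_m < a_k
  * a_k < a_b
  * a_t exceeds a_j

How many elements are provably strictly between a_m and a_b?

Chaining upward from a_m reaches: a_k, a_f, a_a.
Chaining downward from a_b reaches: a_d, a_j, a_c, a_i, a_r, a_k.
Strictly between a_m and a_b are those in both lists: a_k — 1 element.

1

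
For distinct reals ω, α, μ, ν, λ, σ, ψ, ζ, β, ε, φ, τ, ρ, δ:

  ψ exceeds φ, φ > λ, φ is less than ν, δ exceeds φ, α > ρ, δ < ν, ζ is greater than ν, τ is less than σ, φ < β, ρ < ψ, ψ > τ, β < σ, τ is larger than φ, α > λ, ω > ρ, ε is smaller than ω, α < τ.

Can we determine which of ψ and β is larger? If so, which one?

undetermined

Following every chain through β: above β we get σ; below β we get λ, φ.
ψ is not reached, and no chain runs the other way from ψ to β.
So the given relations leave the order of β and ψ undetermined.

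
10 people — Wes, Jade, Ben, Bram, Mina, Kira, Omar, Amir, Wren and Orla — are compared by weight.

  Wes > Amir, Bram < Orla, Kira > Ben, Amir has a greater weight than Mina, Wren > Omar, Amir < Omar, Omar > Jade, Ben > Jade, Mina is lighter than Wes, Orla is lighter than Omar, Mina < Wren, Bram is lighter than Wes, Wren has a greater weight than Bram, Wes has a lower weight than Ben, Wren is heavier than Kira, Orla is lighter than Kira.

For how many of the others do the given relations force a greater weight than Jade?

4

Directly above Jade: Omar, Ben.
One step further: Kira, Wren (4 so far).
Nothing else is reachable above Jade; 4 in all.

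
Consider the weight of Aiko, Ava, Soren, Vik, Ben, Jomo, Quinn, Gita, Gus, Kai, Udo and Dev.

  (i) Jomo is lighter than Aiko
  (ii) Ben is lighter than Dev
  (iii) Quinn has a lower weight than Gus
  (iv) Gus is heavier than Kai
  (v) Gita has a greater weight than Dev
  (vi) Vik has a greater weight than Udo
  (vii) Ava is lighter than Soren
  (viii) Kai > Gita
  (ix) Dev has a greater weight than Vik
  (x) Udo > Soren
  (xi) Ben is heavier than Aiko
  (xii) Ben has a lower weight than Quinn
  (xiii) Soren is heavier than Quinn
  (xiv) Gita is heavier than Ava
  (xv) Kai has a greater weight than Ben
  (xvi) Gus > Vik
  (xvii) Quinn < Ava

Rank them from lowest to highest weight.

Jomo < Aiko < Ben < Quinn < Ava < Soren < Udo < Vik < Dev < Gita < Kai < Gus

The consecutive links are each given: Jomo < Aiko; Aiko < Ben; Ben < Quinn; Quinn < Ava; Ava < Soren; Soren < Udo; Udo < Vik; Vik < Dev; Dev < Gita; Gita < Kai; Kai < Gus.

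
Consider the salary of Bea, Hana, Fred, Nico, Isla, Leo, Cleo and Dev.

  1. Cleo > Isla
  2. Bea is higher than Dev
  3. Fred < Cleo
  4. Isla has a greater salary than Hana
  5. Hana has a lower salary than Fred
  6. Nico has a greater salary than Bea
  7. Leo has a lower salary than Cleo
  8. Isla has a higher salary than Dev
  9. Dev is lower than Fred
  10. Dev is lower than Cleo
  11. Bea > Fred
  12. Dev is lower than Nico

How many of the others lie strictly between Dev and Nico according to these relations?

2

The relations place Dev below Nico. An element lies strictly between them when it is forced above Dev and also forced below Nico.
Above Dev: {Fred, Bea, Isla, Cleo}. Below Nico: {Hana, Fred, Bea}.
Intersection: {Fred, Bea} — 2.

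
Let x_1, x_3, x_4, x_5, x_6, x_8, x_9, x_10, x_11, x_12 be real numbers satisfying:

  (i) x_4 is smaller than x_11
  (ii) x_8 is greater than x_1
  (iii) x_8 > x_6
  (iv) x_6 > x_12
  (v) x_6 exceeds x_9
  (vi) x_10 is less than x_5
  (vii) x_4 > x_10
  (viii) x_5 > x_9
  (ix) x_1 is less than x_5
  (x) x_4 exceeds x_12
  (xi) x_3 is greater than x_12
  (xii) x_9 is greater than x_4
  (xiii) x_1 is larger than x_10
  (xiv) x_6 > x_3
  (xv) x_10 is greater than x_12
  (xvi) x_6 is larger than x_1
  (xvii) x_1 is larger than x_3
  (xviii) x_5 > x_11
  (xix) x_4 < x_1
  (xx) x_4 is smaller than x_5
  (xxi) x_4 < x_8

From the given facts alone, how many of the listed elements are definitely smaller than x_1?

4

The elements the relations force below x_1 are x_12, x_3, x_10, x_4 — no chain reaches any other.
That is 4.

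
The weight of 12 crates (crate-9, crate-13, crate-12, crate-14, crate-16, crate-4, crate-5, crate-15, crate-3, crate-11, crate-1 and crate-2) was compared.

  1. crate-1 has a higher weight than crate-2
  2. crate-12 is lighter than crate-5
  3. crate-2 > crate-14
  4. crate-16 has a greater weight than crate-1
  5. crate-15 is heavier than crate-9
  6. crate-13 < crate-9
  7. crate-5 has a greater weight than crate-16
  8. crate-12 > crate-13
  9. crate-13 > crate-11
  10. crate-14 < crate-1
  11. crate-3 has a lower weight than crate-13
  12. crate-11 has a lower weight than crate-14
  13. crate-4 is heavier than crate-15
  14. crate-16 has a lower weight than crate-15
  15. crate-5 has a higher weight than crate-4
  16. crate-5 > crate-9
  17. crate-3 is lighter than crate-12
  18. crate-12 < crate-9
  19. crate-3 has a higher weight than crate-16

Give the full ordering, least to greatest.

crate-11 < crate-14 < crate-2 < crate-1 < crate-16 < crate-3 < crate-13 < crate-12 < crate-9 < crate-15 < crate-4 < crate-5

Nothing is placed below crate-11, so it is least; from there crate-11 < crate-14; crate-14 < crate-2; crate-2 < crate-1; crate-1 < crate-16; crate-16 < crate-3; crate-3 < crate-13; crate-13 < crate-12; crate-12 < crate-9; crate-9 < crate-15; crate-15 < crate-4; crate-4 < crate-5, each given directly.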